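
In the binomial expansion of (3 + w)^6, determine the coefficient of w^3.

540

The general term is C(6,j)·(3)^j·(w)^(6-j); the w^3 term has j = 3.
C(6,3) = 20.
Coefficient = C(6,3) · 3^3 = 20 · 27 = 540.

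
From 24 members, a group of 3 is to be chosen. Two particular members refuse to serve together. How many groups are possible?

2002

All 3-subsets: C(24,3) = 2024. Those containing both fixed elements: C(22,1) = 22.
2024 − 22 = 2002.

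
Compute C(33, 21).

354817320

C(33,21) = C(33,12) by symmetry.
C(33,12) = (33·32·31·30·29·28·27·26·25·24·23·22) / 12! = 169958063987712000 / 479001600 = 354817320.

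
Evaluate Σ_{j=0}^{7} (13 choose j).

5812

1 + 13 + 78 + 286 + 715 + 1287 + 1716 + 1716 = 5812.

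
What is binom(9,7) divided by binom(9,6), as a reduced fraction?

3/7

C(n,k+1)/C(n,k) = (n−k)/(k+1) = (9−6)/(6+1) = 3/7.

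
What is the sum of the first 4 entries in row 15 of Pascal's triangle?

576

1 + 15 + 105 + 455 = 576.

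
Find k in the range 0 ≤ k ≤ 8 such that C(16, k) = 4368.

C(16,k) increases on 0 ≤ k ≤ 8. C(16,4) = 1820 and C(16,5) = 4368, so k = 5.

5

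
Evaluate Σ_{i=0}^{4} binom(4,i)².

Σ C(4,i)² is the coefficient of x^4 in (1+x)^4(1+x)^4 = (1+x)^8, i.e. C(8,4) = 70.

70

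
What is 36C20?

7307872110

C(36,20) = C(36,16) by symmetry.
C(36,16) = (36·35·34·33·32·31·30·29·28·27·26·25·24·23·22·21) / 16! = 152901072685905223680000 / 20922789888000 = 7307872110.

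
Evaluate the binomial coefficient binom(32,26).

C(32,26) = C(32,6) by symmetry.
C(32,6) = (32·31·30·29·28·27) / 6! = 652458240 / 720 = 906192.

906192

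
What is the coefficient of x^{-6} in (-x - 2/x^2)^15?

-823680

General term: C(15,j)·(-x)^j·(-2/x^2)^(15-j), with x-exponent 1j − 2(15−j) = 3j − 30.
Set 3j − 30 = -6: j = 8.
C(15,8) = 6435; (-1)^8 = 1; (-2)^7 = -128.
Coefficient = 6435 · 1 · (-128) = -823680.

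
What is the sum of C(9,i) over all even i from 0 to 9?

256

Half of (1+1)^9 + (1−1)^9 gives the even-index sum: 2^8 = 256.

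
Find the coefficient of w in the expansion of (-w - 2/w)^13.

General term: C(13,j)·(-w)^j·(-2/w)^(13-j), with w-exponent 1j − 1(13−j) = 2j − 13.
Set 2j − 13 = 1: j = 7.
C(13,7) = 1716; (-1)^7 = -1; (-2)^6 = 64.
Coefficient = 1716 · (-1) · 64 = -109824.

-109824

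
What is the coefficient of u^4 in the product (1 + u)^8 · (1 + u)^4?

(1 + u)^8(1 + u)^4 = (1 + u)^12, so the coefficient of u^4 is C(12,4)·1^4 = 495·1 = 495.

495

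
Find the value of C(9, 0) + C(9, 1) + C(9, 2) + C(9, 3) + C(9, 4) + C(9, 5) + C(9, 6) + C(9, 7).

502

1 + 9 + 36 + 84 + 126 + 126 + 84 + 36 = 502.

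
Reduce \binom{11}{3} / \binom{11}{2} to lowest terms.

C(n,k+1)/C(n,k) = (n−k)/(k+1) = (11−2)/(2+1) = 9/3 = 3.

3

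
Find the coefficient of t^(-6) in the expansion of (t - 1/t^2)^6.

General term: C(6,j)·(t)^j·(-1/t^2)^(6-j), with t-exponent 1j − 2(6−j) = 3j − 12.
Set 3j − 12 = -6: j = 2.
C(6,2) = 15; 1^2 = 1; (-1)^4 = 1.
Coefficient = 15 · 1 · 1 = 15.

15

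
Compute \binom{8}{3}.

C(8,3) = (8·7·6) / 3! = 336 / 6 = 56.

56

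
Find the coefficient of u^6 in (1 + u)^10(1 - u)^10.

Coefficient of u^6 = Σ_{j} C(10,j)·1^j·C(10,6-j)·(-1)^(6-j) for j from 0 to 6.
= 210 + (-2520) + 9450 + (-14400) + 9450 + (-2520) + 210 = -120.

-120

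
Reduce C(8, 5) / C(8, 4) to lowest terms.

C(n,k+1)/C(n,k) = (n−k)/(k+1) = (8−4)/(4+1) = 4/5.

4/5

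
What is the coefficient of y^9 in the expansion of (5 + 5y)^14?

12219238281250

The general term is C(14,j)·(5)^j·(5y)^(14-j); the y^9 term has j = 5.
C(14,5) = 2002.
Coefficient = C(14,5) · 5^5 · 5^9 = 2002 · 3125 · 1953125 = 12219238281250.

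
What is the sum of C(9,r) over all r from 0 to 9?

512

The entries of row 9 sum to 2^9 = 512.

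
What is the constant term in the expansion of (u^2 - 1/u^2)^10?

General term: C(10,j)·(u^2)^j·(-1/u^2)^(10-j), with u-exponent 2j − 2(10−j) = 4j − 20.
Set 4j − 20 = 0: j = 5.
C(10,5) = 252; 1^5 = 1; (-1)^5 = -1.
Coefficient = 252 · 1 · (-1) = -252.

-252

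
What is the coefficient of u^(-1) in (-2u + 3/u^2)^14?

-249080832

General term: C(14,j)·(-2u)^j·(3/u^2)^(14-j), with u-exponent 1j − 2(14−j) = 3j − 28.
Set 3j − 28 = -1: j = 9.
C(14,9) = 2002; (-2)^9 = -512; 3^5 = 243.
Coefficient = 2002 · (-512) · 243 = -249080832.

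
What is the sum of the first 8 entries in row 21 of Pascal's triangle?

198440

1 + 21 + 210 + 1330 + 5985 + 20349 + 54264 + 116280 = 198440.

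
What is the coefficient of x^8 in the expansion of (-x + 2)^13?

41184

The general term is C(13,j)·(-x)^j·(2)^(13-j); the x^8 term has j = 8.
C(13,8) = 1287.
Coefficient = C(13,8) · 2^5 = 1287 · 32 = 41184.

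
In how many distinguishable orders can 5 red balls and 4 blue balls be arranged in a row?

Choose positions for the red balls: C(9,5) = 126.

126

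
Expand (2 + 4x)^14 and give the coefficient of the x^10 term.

The general term is C(14,j)·(2)^j·(4x)^(14-j); the x^10 term has j = 4.
C(14,4) = 1001.
Coefficient = C(14,4) · 2^4 · 4^10 = 1001 · 16 · 1048576 = 16793993216.

16793993216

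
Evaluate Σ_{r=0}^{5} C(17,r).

9402

1 + 17 + 136 + 680 + 2380 + 6188 = 9402.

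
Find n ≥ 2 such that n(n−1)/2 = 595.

n(n−1)/2 = 595 ⇒ n(n−1) = 1190. Since 35·34 = 1190, n = 35.

35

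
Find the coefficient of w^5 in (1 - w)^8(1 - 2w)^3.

Coefficient of w^5 = Σ_{j} C(8,j)·(-1)^j·C(3,5-j)·(-2)^(5-j) for j from 2 to 5.
= (-224) + (-672) + (-420) + (-56) = -1372.

-1372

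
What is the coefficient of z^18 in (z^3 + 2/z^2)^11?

General term: C(11,j)·(z^3)^j·(2/z^2)^(11-j), with z-exponent 3j − 2(11−j) = 5j − 22.
Set 5j − 22 = 18: j = 8.
C(11,8) = 165; 1^8 = 1; 2^3 = 8.
Coefficient = 165 · 1 · 8 = 1320.

1320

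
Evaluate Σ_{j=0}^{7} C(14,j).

9908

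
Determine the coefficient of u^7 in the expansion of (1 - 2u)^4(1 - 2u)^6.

(1 - 2u)^4(1 - 2u)^6 = (1 - 2u)^10, so the coefficient of u^7 is C(10,7)·(-2)^7 = 120·-128 = -15360.

-15360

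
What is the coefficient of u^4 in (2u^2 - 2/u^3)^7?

2688

General term: C(7,j)·(2u^2)^j·(-2/u^3)^(7-j), with u-exponent 2j − 3(7−j) = 5j − 21.
Set 5j − 21 = 4: j = 5.
C(7,5) = 21; 2^5 = 32; (-2)^2 = 4.
Coefficient = 21 · 32 · 4 = 2688.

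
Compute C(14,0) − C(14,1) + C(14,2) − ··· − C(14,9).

-715

The partial alternating sum Σ_{k=0}^{9} (−1)^k C(14,k) = (−1)^9 C(13,9) = -715.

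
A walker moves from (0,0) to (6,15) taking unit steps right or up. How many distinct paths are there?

54264

Each path is a sequence of 21 steps with 6 rights: C(21,6) = 54264.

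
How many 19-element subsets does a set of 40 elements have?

C(40,19) = (40·39·38·37·36·35·34·33·32·31·30·29·28·27·26·25·24·23·22) / 19! = 15969861751731289590988800000 / 121645100408832000 = 131282408400.

131282408400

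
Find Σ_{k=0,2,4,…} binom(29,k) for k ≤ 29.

268435456

Half of (1+1)^29 + (1−1)^29 gives the even-index sum: 2^28 = 268435456.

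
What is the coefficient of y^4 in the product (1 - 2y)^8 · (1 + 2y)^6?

144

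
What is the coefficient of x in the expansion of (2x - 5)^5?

The general term is C(5,j)·(2x)^j·(-5)^(5-j); the x^1 term has j = 1.
C(5,1) = 5.
Coefficient = C(5,1) · 2^1 · (-5)^4 = 5 · 2 · 625 = 6250.

6250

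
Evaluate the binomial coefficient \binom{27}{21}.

296010

C(27,21) = C(27,6) by symmetry.
C(27,6) = (27·26·25·24·23·22) / 6! = 213127200 / 720 = 296010.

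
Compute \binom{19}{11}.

C(19,11) = C(19,8) by symmetry.
C(19,8) = (19·18·17·16·15·14·13·12) / 8! = 3047466240 / 40320 = 75582.

75582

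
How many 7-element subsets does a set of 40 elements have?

18643560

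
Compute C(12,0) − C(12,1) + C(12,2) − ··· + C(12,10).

11

The partial alternating sum Σ_{k=0}^{10} (−1)^k C(12,k) = (−1)^10 C(11,10) = 11.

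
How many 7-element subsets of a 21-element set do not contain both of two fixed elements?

104652

All 7-subsets: C(21,7) = 116280. Those containing both fixed elements: C(19,5) = 11628.
116280 − 11628 = 104652.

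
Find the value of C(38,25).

C(38,25) = C(38,13) by symmetry.
C(38,13) = (38·37·36·35·34·33·32·31·30·29·28·27·26) / 13! = 33719008124158156800 / 6227020800 = 5414950296.

5414950296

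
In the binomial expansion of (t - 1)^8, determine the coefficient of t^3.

The general term is C(8,j)·(t)^j·(-1)^(8-j); the t^3 term has j = 3.
C(8,3) = 56.
Coefficient = C(8,3) · (-1)^5 = 56 · (-1) = -56.

-56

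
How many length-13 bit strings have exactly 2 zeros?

Choose the 2 positions: C(13,2) = 78.

78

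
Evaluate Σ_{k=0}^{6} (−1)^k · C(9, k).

28

The partial alternating sum Σ_{k=0}^{6} (−1)^k C(9,k) = (−1)^6 C(8,6) = 28.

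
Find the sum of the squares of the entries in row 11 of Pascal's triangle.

705432

Σ C(11,j)² is the coefficient of x^11 in (1+x)^11(1+x)^11 = (1+x)^22, i.e. C(22,11) = 705432.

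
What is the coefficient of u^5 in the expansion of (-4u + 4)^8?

-3670016

The general term is C(8,j)·(-4u)^j·(4)^(8-j); the u^5 term has j = 5.
C(8,5) = 56.
Coefficient = C(8,5) · (-4)^5 · 4^3 = 56 · (-1024) · 64 = -3670016.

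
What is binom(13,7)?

1716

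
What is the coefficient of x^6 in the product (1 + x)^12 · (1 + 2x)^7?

160664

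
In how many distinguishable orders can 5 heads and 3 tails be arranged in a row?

Choose positions for the heads: C(8,5) = 56.

56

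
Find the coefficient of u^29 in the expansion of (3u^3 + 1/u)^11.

General term: C(11,j)·(3u^3)^j·(1/u)^(11-j), with u-exponent 3j − 1(11−j) = 4j − 11.
Set 4j − 11 = 29: j = 10.
C(11,10) = 11; 3^10 = 59049; 1^1 = 1.
Coefficient = 11 · 59049 · 1 = 649539.

649539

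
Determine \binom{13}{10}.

C(13,10) = C(13,3) by symmetry.
C(13,3) = (13·12·11) / 3! = 1716 / 6 = 286.

286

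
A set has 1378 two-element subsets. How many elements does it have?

53

n(n−1)/2 = 1378 ⇒ n(n−1) = 2756. Since 53·52 = 2756, n = 53.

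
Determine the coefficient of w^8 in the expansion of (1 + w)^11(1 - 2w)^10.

-6795

Coefficient of w^8 = Σ_{j} C(11,j)·1^j·C(10,8-j)·(-2)^(8-j) for j from 0 to 8.
= 11520 + (-168960) + 739200 + (-1330560) + 1108800 + (-443520) + 83160 + (-6600) + 165 = -6795.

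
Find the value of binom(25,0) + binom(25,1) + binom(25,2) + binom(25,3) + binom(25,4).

1 + 25 + 300 + 2300 + 12650 = 15276.

15276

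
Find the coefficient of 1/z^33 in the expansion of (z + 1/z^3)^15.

455

General term: C(15,j)·(z)^j·(1/z^3)^(15-j), with z-exponent 1j − 3(15−j) = 4j − 45.
Set 4j − 45 = -33: j = 3.
C(15,3) = 455; 1^3 = 1; 1^12 = 1.
Coefficient = 455 · 1 · 1 = 455.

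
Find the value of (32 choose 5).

201376

C(32,5) = (32·31·30·29·28) / 5! = 24165120 / 120 = 201376.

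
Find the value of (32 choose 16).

601080390

C(32,16) = (32·31·30·29·28·27·26·25·24·23·22·21·20·19·18·17) / 16! = 12576278705767096320000 / 20922789888000 = 601080390.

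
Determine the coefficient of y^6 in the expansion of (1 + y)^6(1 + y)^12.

Coefficient of y^6 = Σ_{j} C(6,j)·C(12,6-j) for j from 0 to 6.
= 924 + 4752 + 7425 + 4400 + 990 + 72 + 1 = 18564.

18564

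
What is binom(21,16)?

20349

C(21,16) = C(21,5) by symmetry.
C(21,5) = (21·20·19·18·17) / 5! = 2441880 / 120 = 20349.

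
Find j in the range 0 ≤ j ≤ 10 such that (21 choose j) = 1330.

3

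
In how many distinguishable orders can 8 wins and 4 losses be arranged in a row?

Choose positions for the wins: C(12,8) = 495.

495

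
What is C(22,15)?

170544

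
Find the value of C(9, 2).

C(9,2) = (9·8) / 2! = 72 / 2 = 36.

36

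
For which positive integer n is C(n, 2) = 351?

n(n−1)/2 = 351 ⇒ n(n−1) = 702. Since 27·26 = 702, n = 27.

27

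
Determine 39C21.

C(39,21) = C(39,18) by symmetry.
C(39,18) = (39·38·37·36·35·34·33·32·31·30·29·28·27·26·25·24·23·22) / 18! = 399246543793282239774720000 / 6402373705728000 = 62359143990.

62359143990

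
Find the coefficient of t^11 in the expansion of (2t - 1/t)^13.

-53248

General term: C(13,j)·(2t)^j·(-1/t)^(13-j), with t-exponent 1j − 1(13−j) = 2j − 13.
Set 2j − 13 = 11: j = 12.
C(13,12) = 13; 2^12 = 4096; (-1)^1 = -1.
Coefficient = 13 · 4096 · (-1) = -53248.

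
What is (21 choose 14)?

116280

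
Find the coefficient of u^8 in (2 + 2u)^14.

The general term is C(14,j)·(2)^j·(2u)^(14-j); the u^8 term has j = 6.
C(14,6) = 3003.
Coefficient = C(14,6) · 2^6 · 2^8 = 3003 · 64 · 256 = 49201152.

49201152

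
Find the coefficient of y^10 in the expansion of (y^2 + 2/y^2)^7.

General term: C(7,j)·(y^2)^j·(2/y^2)^(7-j), with y-exponent 2j − 2(7−j) = 4j − 14.
Set 4j − 14 = 10: j = 6.
C(7,6) = 7; 1^6 = 1; 2^1 = 2.
Coefficient = 7 · 1 · 2 = 14.

14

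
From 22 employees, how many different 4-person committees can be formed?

7315

This is C(22,4) = 7315.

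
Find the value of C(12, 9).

220

C(12,9) = C(12,3) by symmetry.
C(12,3) = (12·11·10) / 3! = 1320 / 6 = 220.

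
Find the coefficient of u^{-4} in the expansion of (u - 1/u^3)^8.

-56

General term: C(8,j)·(u)^j·(-1/u^3)^(8-j), with u-exponent 1j − 3(8−j) = 4j − 24.
Set 4j − 24 = -4: j = 5.
C(8,5) = 56; 1^5 = 1; (-1)^3 = -1.
Coefficient = 56 · 1 · (-1) = -56.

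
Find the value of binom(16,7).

11440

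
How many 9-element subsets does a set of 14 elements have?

2002

C(14,9) = C(14,5) by symmetry.
C(14,5) = (14·13·12·11·10) / 5! = 240240 / 120 = 2002.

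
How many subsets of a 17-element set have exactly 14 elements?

Choose the 14 positions: C(17,14) = 680.

680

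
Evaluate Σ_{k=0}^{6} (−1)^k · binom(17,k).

The partial alternating sum Σ_{k=0}^{6} (−1)^k C(17,k) = (−1)^6 C(16,6) = 8008.

8008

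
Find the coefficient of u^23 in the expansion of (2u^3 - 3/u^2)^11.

General term: C(11,j)·(2u^3)^j·(-3/u^2)^(11-j), with u-exponent 3j − 2(11−j) = 5j − 22.
Set 5j − 22 = 23: j = 9.
C(11,9) = 55; 2^9 = 512; (-3)^2 = 9.
Coefficient = 55 · 512 · 9 = 253440.

253440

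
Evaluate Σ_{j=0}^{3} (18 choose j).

1 + 18 + 153 + 816 = 988.

988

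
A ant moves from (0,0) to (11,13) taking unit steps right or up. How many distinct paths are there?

2496144

Each path is a sequence of 24 steps with 11 rights: C(24,11) = 2496144.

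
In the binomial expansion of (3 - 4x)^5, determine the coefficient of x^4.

The general term is C(5,j)·(3)^j·(-4x)^(5-j); the x^4 term has j = 1.
C(5,1) = 5.
Coefficient = C(5,1) · 3^1 · (-4)^4 = 5 · 3 · 256 = 3840.

3840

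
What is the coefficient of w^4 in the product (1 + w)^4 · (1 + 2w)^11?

11969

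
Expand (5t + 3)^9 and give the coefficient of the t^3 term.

7654500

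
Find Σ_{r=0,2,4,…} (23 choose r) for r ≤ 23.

Even-r terms of row 23 sum to 2^22 = 4194304.

4194304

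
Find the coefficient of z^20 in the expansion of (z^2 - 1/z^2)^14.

91

General term: C(14,j)·(z^2)^j·(-1/z^2)^(14-j), with z-exponent 2j − 2(14−j) = 4j − 28.
Set 4j − 28 = 20: j = 12.
C(14,12) = 91; 1^12 = 1; (-1)^2 = 1.
Coefficient = 91 · 1 · 1 = 91.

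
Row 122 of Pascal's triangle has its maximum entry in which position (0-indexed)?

C(122,k) is maximized at k = 122/2 = 61.

61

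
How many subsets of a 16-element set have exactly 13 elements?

Choose the 13 positions: C(16,13) = 560.

560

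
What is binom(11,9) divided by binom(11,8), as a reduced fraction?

1/3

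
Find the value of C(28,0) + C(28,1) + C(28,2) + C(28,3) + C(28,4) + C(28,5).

122438

1 + 28 + 378 + 3276 + 20475 + 98280 = 122438.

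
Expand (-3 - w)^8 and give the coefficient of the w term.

17496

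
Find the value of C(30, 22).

5852925

C(30,22) = C(30,8) by symmetry.
C(30,8) = (30·29·28·27·26·25·24·23) / 8! = 235989936000 / 40320 = 5852925.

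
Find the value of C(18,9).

48620

C(18,9) = (18·17·16·15·14·13·12·11·10) / 9! = 17643225600 / 362880 = 48620.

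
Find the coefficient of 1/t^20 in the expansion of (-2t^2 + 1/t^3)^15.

-96096

General term: C(15,j)·(-2t^2)^j·(1/t^3)^(15-j), with t-exponent 2j − 3(15−j) = 5j − 45.
Set 5j − 45 = -20: j = 5.
C(15,5) = 3003; (-2)^5 = -32; 1^10 = 1.
Coefficient = 3003 · (-32) · 1 = -96096.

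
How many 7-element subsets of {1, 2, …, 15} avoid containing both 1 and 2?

All 7-subsets: C(15,7) = 6435. Those containing both fixed elements: C(13,5) = 1287.
6435 − 1287 = 5148.

5148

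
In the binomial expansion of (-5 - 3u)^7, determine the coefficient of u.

-328125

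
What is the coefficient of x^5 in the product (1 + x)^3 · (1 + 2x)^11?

34804

Coefficient of x^5 = Σ_{j} C(3,j)·1^j·C(11,5-j)·2^(5-j) for j from 0 to 3.
= 14784 + 15840 + 3960 + 220 = 34804.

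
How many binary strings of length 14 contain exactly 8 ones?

Choose the 8 positions: C(14,8) = 3003.

3003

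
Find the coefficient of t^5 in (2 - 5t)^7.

-262500

The general term is C(7,j)·(2)^j·(-5t)^(7-j); the t^5 term has j = 2.
C(7,2) = 21.
Coefficient = C(7,2) · 2^2 · (-5)^5 = 21 · 4 · (-3125) = -262500.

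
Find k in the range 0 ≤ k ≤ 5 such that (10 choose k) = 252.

5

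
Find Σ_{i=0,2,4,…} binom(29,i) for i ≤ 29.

Even-i terms of row 29 sum to 2^28 = 268435456.

268435456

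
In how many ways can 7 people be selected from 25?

This is C(25,7) = 480700.

480700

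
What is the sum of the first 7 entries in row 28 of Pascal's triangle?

1 + 28 + 378 + 3276 + 20475 + 98280 + 376740 = 499178.

499178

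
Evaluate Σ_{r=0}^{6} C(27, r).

397594

1 + 27 + 351 + 2925 + 17550 + 80730 + 296010 = 397594.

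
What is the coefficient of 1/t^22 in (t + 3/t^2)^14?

General term: C(14,j)·(t)^j·(3/t^2)^(14-j), with t-exponent 1j − 2(14−j) = 3j − 28.
Set 3j − 28 = -22: j = 2.
C(14,2) = 91; 1^2 = 1; 3^12 = 531441.
Coefficient = 91 · 1 · 531441 = 48361131.

48361131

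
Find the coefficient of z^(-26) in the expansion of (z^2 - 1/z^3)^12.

66

General term: C(12,j)·(z^2)^j·(-1/z^3)^(12-j), with z-exponent 2j − 3(12−j) = 5j − 36.
Set 5j − 36 = -26: j = 2.
C(12,2) = 66; 1^2 = 1; (-1)^10 = 1.
Coefficient = 66 · 1 · 1 = 66.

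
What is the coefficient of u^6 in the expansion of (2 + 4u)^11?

60555264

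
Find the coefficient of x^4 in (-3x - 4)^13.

The general term is C(13,j)·(-3x)^j·(-4)^(13-j); the x^4 term has j = 4.
C(13,4) = 715.
Coefficient = C(13,4) · (-3)^4 · (-4)^9 = 715 · 81 · (-262144) = -15182069760.

-15182069760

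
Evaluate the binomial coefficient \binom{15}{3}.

C(15,3) = (15·14·13) / 3! = 2730 / 6 = 455.

455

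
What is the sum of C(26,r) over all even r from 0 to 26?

33554432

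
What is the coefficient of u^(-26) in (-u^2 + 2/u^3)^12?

General term: C(12,j)·(-u^2)^j·(2/u^3)^(12-j), with u-exponent 2j − 3(12−j) = 5j − 36.
Set 5j − 36 = -26: j = 2.
C(12,2) = 66; (-1)^2 = 1; 2^10 = 1024.
Coefficient = 66 · 1 · 1024 = 67584.

67584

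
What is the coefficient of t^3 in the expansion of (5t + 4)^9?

The general term is C(9,j)·(5t)^j·(4)^(9-j); the t^3 term has j = 3.
C(9,3) = 84.
Coefficient = C(9,3) · 5^3 · 4^6 = 84 · 125 · 4096 = 43008000.

43008000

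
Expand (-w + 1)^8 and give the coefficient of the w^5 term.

-56

The general term is C(8,j)·(-w)^j·(1)^(8-j); the w^5 term has j = 5.
C(8,5) = 56.
Coefficient = C(8,5) · (-1)^5 = 56 · (-1) = -56.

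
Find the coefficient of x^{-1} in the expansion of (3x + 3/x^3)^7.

45927

General term: C(7,j)·(3x)^j·(3/x^3)^(7-j), with x-exponent 1j − 3(7−j) = 4j − 21.
Set 4j − 21 = -1: j = 5.
C(7,5) = 21; 3^5 = 243; 3^2 = 9.
Coefficient = 21 · 243 · 9 = 45927.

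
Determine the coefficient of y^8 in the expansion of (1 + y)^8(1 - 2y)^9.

Coefficient of y^8 = Σ_{j} C(8,j)·1^j·C(9,8-j)·(-2)^(8-j) for j from 0 to 8.
= 2304 + (-36864) + 150528 + (-225792) + 141120 + (-37632) + 4032 + (-144) + 1 = -2447.

-2447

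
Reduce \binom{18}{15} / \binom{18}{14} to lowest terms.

4/15

C(n,k+1)/C(n,k) = (n−k)/(k+1) = (18−14)/(14+1) = 4/15.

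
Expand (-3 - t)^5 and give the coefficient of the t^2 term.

-270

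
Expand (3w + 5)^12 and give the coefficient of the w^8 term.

The general term is C(12,j)·(3w)^j·(5)^(12-j); the w^8 term has j = 8.
C(12,8) = 495.
Coefficient = C(12,8) · 3^8 · 5^4 = 495 · 6561 · 625 = 2029809375.

2029809375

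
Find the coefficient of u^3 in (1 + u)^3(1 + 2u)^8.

Coefficient of u^3 = Σ_{j} C(3,j)·1^j·C(8,3-j)·2^(3-j) for j from 0 to 3.
= 448 + 336 + 48 + 1 = 833.

833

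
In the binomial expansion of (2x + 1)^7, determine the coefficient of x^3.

280

The general term is C(7,j)·(2x)^j·(1)^(7-j); the x^3 term has j = 3.
C(7,3) = 35.
Coefficient = C(7,3) · 2^3 = 35 · 8 = 280.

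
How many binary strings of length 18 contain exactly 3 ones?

816

Choose the 3 positions: C(18,3) = 816.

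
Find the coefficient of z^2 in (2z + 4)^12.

276824064

The general term is C(12,j)·(2z)^j·(4)^(12-j); the z^2 term has j = 2.
C(12,2) = 66.
Coefficient = C(12,2) · 2^2 · 4^10 = 66 · 4 · 1048576 = 276824064.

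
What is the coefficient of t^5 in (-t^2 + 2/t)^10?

-8064

General term: C(10,j)·(-t^2)^j·(2/t)^(10-j), with t-exponent 2j − 1(10−j) = 3j − 10.
Set 3j − 10 = 5: j = 5.
C(10,5) = 252; (-1)^5 = -1; 2^5 = 32.
Coefficient = 252 · (-1) · 32 = -8064.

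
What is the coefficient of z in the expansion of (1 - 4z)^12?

The general term is C(12,j)·(1)^j·(-4z)^(12-j); the z^1 term has j = 11.
C(12,11) = 12.
Coefficient = C(12,11) · (-4)^1 = 12 · (-4) = -48.

-48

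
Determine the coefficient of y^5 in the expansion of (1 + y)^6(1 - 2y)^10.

1002

Coefficient of y^5 = Σ_{j} C(6,j)·1^j·C(10,5-j)·(-2)^(5-j) for j from 0 to 5.
= (-8064) + 20160 + (-14400) + 3600 + (-300) + 6 = 1002.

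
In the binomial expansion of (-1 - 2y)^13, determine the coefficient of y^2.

-312

The general term is C(13,j)·(-1)^j·(-2y)^(13-j); the y^2 term has j = 11.
C(13,11) = 78.
Coefficient = C(13,11) · (-1)^11 · (-2)^2 = 78 · (-1) · 4 = -312.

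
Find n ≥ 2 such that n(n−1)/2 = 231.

22

n(n−1)/2 = 231 ⇒ n(n−1) = 462. Since 22·21 = 462, n = 22.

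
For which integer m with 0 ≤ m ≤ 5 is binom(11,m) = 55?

C(11,m) increases on 0 ≤ m ≤ 5. C(11,1) = 11 and C(11,2) = 55, so m = 2.

2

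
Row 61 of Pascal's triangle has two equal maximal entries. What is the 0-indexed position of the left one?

30

For odd n = 61, C(61,r) peaks at r = (n−1)/2 and (n+1)/2; the lesser is 30.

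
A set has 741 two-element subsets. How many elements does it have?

n(n−1)/2 = 741 ⇒ n(n−1) = 1482. Since 39·38 = 1482, n = 39.

39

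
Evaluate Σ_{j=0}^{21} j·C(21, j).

22020096

Differentiating (1+x)^21 and setting x=1: Σ j·C(21,j) = 21·2^20 = 22020096.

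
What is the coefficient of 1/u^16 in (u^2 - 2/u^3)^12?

General term: C(12,j)·(u^2)^j·(-2/u^3)^(12-j), with u-exponent 2j − 3(12−j) = 5j − 36.
Set 5j − 36 = -16: j = 4.
C(12,4) = 495; 1^4 = 1; (-2)^8 = 256.
Coefficient = 495 · 1 · 256 = 126720.

126720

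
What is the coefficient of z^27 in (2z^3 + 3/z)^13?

7907328

General term: C(13,j)·(2z^3)^j·(3/z)^(13-j), with z-exponent 3j − 1(13−j) = 4j − 13.
Set 4j − 13 = 27: j = 10.
C(13,10) = 286; 2^10 = 1024; 3^3 = 27.
Coefficient = 286 · 1024 · 27 = 7907328.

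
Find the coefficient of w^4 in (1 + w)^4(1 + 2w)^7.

2241

Coefficient of w^4 = Σ_{j} C(4,j)·1^j·C(7,4-j)·2^(4-j) for j from 0 to 4.
= 560 + 1120 + 504 + 56 + 1 = 2241.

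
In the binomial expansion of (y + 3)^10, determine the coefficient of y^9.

The general term is C(10,j)·(y)^j·(3)^(10-j); the y^9 term has j = 9.
C(10,9) = 10.
Coefficient = C(10,9) · 3^1 = 10 · 3 = 30.

30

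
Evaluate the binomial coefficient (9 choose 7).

C(9,7) = C(9,2) by symmetry.
C(9,2) = (9·8) / 2! = 72 / 2 = 36.

36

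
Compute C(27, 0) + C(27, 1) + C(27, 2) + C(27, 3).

1 + 27 + 351 + 2925 = 3304.

3304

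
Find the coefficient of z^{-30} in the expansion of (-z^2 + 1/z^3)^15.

-455

General term: C(15,j)·(-z^2)^j·(1/z^3)^(15-j), with z-exponent 2j − 3(15−j) = 5j − 45.
Set 5j − 45 = -30: j = 3.
C(15,3) = 455; (-1)^3 = -1; 1^12 = 1.
Coefficient = 455 · (-1) · 1 = -455.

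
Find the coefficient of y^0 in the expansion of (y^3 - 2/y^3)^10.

-8064

General term: C(10,j)·(y^3)^j·(-2/y^3)^(10-j), with y-exponent 3j − 3(10−j) = 6j − 30.
Set 6j − 30 = 0: j = 5.
C(10,5) = 252; 1^5 = 1; (-2)^5 = -32.
Coefficient = 252 · 1 · (-32) = -8064.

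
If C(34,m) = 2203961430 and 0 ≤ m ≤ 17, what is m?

16

C(34,m) increases on 0 ≤ m ≤ 17. C(34,15) = 1855967520 and C(34,16) = 2203961430, so m = 16.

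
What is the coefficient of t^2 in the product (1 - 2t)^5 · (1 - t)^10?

Coefficient of t^2 = Σ_{j} C(5,j)·(-2)^j·C(10,2-j)·(-1)^(2-j) for j from 0 to 2.
= 45 + 100 + 40 = 185.

185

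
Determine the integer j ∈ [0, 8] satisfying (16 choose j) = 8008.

C(16,j) increases on 0 ≤ j ≤ 8. C(16,5) = 4368 and C(16,6) = 8008, so j = 6.

6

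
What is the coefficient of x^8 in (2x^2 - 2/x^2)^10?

-122880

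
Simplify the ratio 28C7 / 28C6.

22/7

C(n,k+1)/C(n,k) = (n−k)/(k+1) = (28−6)/(6+1) = 22/7.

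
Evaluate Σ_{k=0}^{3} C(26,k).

2952

1 + 26 + 325 + 2600 = 2952.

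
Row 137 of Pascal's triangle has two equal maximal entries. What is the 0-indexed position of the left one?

For odd n = 137, C(137,r) peaks at r = (n−1)/2 and (n+1)/2; the smaller is 68.

68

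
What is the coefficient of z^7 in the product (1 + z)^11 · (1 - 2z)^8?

Coefficient of z^7 = Σ_{j} C(11,j)·1^j·C(8,7-j)·(-2)^(7-j) for j from 0 to 7.
= (-1024) + 19712 + (-98560) + 184800 + (-147840) + 51744 + (-7392) + 330 = 1770.

1770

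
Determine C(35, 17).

4537567650

C(35,17) = (35·34·33·32·31·30·29·28·27·26·25·24·23·22·21·20·19) / 17! = 1613955767240110694400000 / 355687428096000 = 4537567650.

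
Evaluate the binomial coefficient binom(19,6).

27132

C(19,6) = (19·18·17·16·15·14) / 6! = 19535040 / 720 = 27132.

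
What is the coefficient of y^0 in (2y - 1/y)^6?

-160

General term: C(6,j)·(2y)^j·(-1/y)^(6-j), with y-exponent 1j − 1(6−j) = 2j − 6.
Set 2j − 6 = 0: j = 3.
C(6,3) = 20; 2^3 = 8; (-1)^3 = -1.
Coefficient = 20 · 8 · (-1) = -160.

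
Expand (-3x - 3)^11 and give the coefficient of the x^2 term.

-9743085

The general term is C(11,j)·(-3x)^j·(-3)^(11-j); the x^2 term has j = 2.
C(11,2) = 55.
Coefficient = C(11,2) · (-3)^2 · (-3)^9 = 55 · 9 · (-19683) = -9743085.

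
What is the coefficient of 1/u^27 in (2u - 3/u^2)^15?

143489070

General term: C(15,j)·(2u)^j·(-3/u^2)^(15-j), with u-exponent 1j − 2(15−j) = 3j − 30.
Set 3j − 30 = -27: j = 1.
C(15,1) = 15; 2^1 = 2; (-3)^14 = 4782969.
Coefficient = 15 · 2 · 4782969 = 143489070.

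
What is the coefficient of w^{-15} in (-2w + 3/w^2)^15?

-5674372704

General term: C(15,j)·(-2w)^j·(3/w^2)^(15-j), with w-exponent 1j − 2(15−j) = 3j − 30.
Set 3j − 30 = -15: j = 5.
C(15,5) = 3003; (-2)^5 = -32; 3^10 = 59049.
Coefficient = 3003 · (-32) · 59049 = -5674372704.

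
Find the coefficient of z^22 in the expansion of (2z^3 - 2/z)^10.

General term: C(10,j)·(2z^3)^j·(-2/z)^(10-j), with z-exponent 3j − 1(10−j) = 4j − 10.
Set 4j − 10 = 22: j = 8.
C(10,8) = 45; 2^8 = 256; (-2)^2 = 4.
Coefficient = 45 · 256 · 4 = 46080.

46080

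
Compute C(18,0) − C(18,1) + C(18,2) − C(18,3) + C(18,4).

The partial alternating sum Σ_{k=0}^{4} (−1)^k C(18,k) = (−1)^4 C(17,4) = 2380.

2380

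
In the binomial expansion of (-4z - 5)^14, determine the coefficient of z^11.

190840832000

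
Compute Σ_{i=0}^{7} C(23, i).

390656

1 + 23 + 253 + 1771 + 8855 + 33649 + 100947 + 245157 = 390656.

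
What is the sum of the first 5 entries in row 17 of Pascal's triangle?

3214

1 + 17 + 136 + 680 + 2380 = 3214.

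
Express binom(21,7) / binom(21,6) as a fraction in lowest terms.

15/7

C(n,k+1)/C(n,k) = (n−k)/(k+1) = (21−6)/(6+1) = 15/7.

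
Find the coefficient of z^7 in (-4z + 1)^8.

The general term is C(8,j)·(-4z)^j·(1)^(8-j); the z^7 term has j = 7.
C(8,7) = 8.
Coefficient = C(8,7) · (-4)^7 = 8 · (-16384) = -131072.

-131072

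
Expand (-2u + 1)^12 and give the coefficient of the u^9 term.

-112640

The general term is C(12,j)·(-2u)^j·(1)^(12-j); the u^9 term has j = 9.
C(12,9) = 220.
Coefficient = C(12,9) · (-2)^9 = 220 · (-512) = -112640.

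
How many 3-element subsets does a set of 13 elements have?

C(13,3) = (13·12·11) / 3! = 1716 / 6 = 286.

286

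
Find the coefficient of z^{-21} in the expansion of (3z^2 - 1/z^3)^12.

-5940

General term: C(12,j)·(3z^2)^j·(-1/z^3)^(12-j), with z-exponent 2j − 3(12−j) = 5j − 36.
Set 5j − 36 = -21: j = 3.
C(12,3) = 220; 3^3 = 27; (-1)^9 = -1.
Coefficient = 220 · 27 · (-1) = -5940.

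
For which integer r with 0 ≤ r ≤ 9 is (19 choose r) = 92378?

9

C(19,r) increases on 0 ≤ r ≤ 9. C(19,8) = 75582 and C(19,9) = 92378, so r = 9.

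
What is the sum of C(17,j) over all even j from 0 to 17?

Half of (1+1)^17 + (1−1)^17 gives the even-index sum: 2^16 = 65536.

65536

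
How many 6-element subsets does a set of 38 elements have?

C(38,6) = (38·37·36·35·34·33) / 6! = 1987690320 / 720 = 2760681.

2760681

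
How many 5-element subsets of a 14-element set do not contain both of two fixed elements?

1782

All 5-subsets: C(14,5) = 2002. Those containing both fixed elements: C(12,3) = 220.
2002 − 220 = 1782.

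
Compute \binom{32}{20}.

C(32,20) = C(32,12) by symmetry.
C(32,12) = (32·31·30·29·28·27·26·25·24·23·22·21) / 12! = 108155131628544000 / 479001600 = 225792840.

225792840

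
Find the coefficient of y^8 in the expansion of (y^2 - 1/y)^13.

1716

General term: C(13,j)·(y^2)^j·(-1/y)^(13-j), with y-exponent 2j − 1(13−j) = 3j − 13.
Set 3j − 13 = 8: j = 7.
C(13,7) = 1716; 1^7 = 1; (-1)^6 = 1.
Coefficient = 1716 · 1 · 1 = 1716.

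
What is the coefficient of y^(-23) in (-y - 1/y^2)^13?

-13

General term: C(13,j)·(-y)^j·(-1/y^2)^(13-j), with y-exponent 1j − 2(13−j) = 3j − 26.
Set 3j − 26 = -23: j = 1.
C(13,1) = 13; (-1)^1 = -1; (-1)^12 = 1.
Coefficient = 13 · (-1) · 1 = -13.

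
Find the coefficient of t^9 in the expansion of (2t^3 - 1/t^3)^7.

672

General term: C(7,j)·(2t^3)^j·(-1/t^3)^(7-j), with t-exponent 3j − 3(7−j) = 6j − 21.
Set 6j − 21 = 9: j = 5.
C(7,5) = 21; 2^5 = 32; (-1)^2 = 1.
Coefficient = 21 · 32 · 1 = 672.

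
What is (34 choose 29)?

278256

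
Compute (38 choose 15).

15471286560

C(38,15) = (38·37·36·35·34·33·32·31·30·29·28·27·26·25·24) / 15! = 20231404874494894080000 / 1307674368000 = 15471286560.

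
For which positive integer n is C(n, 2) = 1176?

49

n(n−1)/2 = 1176 ⇒ n(n−1) = 2352. Since 49·48 = 2352, n = 49.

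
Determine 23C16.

C(23,16) = C(23,7) by symmetry.
C(23,7) = (23·22·21·20·19·18·17) / 7! = 1235591280 / 5040 = 245157.

245157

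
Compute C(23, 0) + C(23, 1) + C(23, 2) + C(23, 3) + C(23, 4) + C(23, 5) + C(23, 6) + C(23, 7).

390656

1 + 23 + 253 + 1771 + 8855 + 33649 + 100947 + 245157 = 390656.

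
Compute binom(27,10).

C(27,10) = (27·26·25·24·23·22·21·20·19·18) / 10! = 30613591008000 / 3628800 = 8436285.

8436285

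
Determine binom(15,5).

C(15,5) = (15·14·13·12·11) / 5! = 360360 / 120 = 3003.

3003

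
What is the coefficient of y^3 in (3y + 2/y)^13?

270208224

General term: C(13,j)·(3y)^j·(2/y)^(13-j), with y-exponent 1j − 1(13−j) = 2j − 13.
Set 2j − 13 = 3: j = 8.
C(13,8) = 1287; 3^8 = 6561; 2^5 = 32.
Coefficient = 1287 · 6561 · 32 = 270208224.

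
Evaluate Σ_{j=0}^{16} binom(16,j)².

601080390

Σ C(16,j)² is the coefficient of x^16 in (1+x)^16(1+x)^16 = (1+x)^32, i.e. C(32,16) = 601080390.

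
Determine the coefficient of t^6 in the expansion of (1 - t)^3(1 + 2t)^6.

48

Coefficient of t^6 = Σ_{j} C(3,j)·(-1)^j·C(6,6-j)·2^(6-j) for j from 0 to 3.
= 64 + (-576) + 720 + (-160) = 48.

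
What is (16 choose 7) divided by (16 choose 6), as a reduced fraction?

C(n,k+1)/C(n,k) = (n−k)/(k+1) = (16−6)/(6+1) = 10/7.

10/7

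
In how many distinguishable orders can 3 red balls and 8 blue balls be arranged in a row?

Choose positions for the red balls: C(11,3) = 165.

165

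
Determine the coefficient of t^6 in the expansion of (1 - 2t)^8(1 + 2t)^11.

Coefficient of t^6 = Σ_{j} C(8,j)·(-2)^j·C(11,6-j)·2^(6-j) for j from 0 to 6.
= 29568 + (-236544) + 591360 + (-591360) + 246400 + (-39424) + 1792 = 1792.

1792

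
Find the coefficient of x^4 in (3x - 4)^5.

The general term is C(5,j)·(3x)^j·(-4)^(5-j); the x^4 term has j = 4.
C(5,4) = 5.
Coefficient = C(5,4) · 3^4 · (-4)^1 = 5 · 81 · (-4) = -1620.

-1620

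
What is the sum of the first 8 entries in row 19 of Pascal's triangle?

94184

1 + 19 + 171 + 969 + 3876 + 11628 + 27132 + 50388 = 94184.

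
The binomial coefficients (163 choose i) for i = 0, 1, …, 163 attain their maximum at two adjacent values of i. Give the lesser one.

For odd n = 163, C(163,i) peaks at i = (n−1)/2 and (n+1)/2; the lesser is 81.

81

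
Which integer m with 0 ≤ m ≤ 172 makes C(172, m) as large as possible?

C(172,m) is maximized at m = 172/2 = 86.

86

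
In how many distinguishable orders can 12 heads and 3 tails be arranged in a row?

Choose positions for the heads: C(15,12) = 455.

455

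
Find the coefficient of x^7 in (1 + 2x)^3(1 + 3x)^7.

Coefficient of x^7 = Σ_{j} C(3,j)·2^j·C(7,7-j)·3^(7-j) for j from 0 to 3.
= 2187 + 30618 + 61236 + 22680 = 116721.

116721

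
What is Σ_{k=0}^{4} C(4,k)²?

70

By Vandermonde's identity, Σ C(4,k)² = C(8,4) = 70.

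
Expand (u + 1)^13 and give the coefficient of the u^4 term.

715

The general term is C(13,j)·(u)^j·(1)^(13-j); the u^4 term has j = 4.
C(13,4) = 715.
Coefficient = C(13,4) = 715.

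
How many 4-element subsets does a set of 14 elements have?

1001

C(14,4) = (14·13·12·11) / 4! = 24024 / 24 = 1001.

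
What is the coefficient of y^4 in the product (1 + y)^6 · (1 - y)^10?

Coefficient of y^4 = Σ_{j} C(6,j)·1^j·C(10,4-j)·(-1)^(4-j) for j from 0 to 4.
= 210 + (-720) + 675 + (-200) + 15 = -20.

-20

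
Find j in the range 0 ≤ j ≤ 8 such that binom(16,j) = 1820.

C(16,j) increases on 0 ≤ j ≤ 8. C(16,3) = 560 and C(16,4) = 1820, so j = 4.

4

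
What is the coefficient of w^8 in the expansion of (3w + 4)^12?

831409920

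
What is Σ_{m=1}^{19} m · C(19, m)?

Differentiating (1+x)^19 and setting x=1: Σ m·C(19,m) = 19·2^18 = 4980736.

4980736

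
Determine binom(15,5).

C(15,5) = (15·14·13·12·11) / 5! = 360360 / 120 = 3003.

3003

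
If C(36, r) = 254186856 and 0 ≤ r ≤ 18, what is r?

10

C(36,r) increases on 0 ≤ r ≤ 18. C(36,9) = 94143280 and C(36,10) = 254186856, so r = 10.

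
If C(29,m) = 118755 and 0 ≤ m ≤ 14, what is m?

5

C(29,m) increases on 0 ≤ m ≤ 14. C(29,4) = 23751 and C(29,5) = 118755, so m = 5.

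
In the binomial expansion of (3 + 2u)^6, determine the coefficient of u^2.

The general term is C(6,j)·(3)^j·(2u)^(6-j); the u^2 term has j = 4.
C(6,4) = 15.
Coefficient = C(6,4) · 3^4 · 2^2 = 15 · 81 · 4 = 4860.

4860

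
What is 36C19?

8597496600

C(36,19) = C(36,17) by symmetry.
C(36,17) = (36·35·34·33·32·31·30·29·28·27·26·25·24·23·22·21·20) / 17! = 3058021453718104473600000 / 355687428096000 = 8597496600.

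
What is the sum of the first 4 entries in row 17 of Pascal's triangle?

834

1 + 17 + 136 + 680 = 834.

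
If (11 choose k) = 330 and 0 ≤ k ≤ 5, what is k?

4

C(11,k) increases on 0 ≤ k ≤ 5. C(11,3) = 165 and C(11,4) = 330, so k = 4.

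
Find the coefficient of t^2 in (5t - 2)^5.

-2000

The general term is C(5,j)·(5t)^j·(-2)^(5-j); the t^2 term has j = 2.
C(5,2) = 10.
Coefficient = C(5,2) · 5^2 · (-2)^3 = 10 · 25 · (-8) = -2000.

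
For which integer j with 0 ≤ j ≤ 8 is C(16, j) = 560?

3

C(16,j) increases on 0 ≤ j ≤ 8. C(16,2) = 120 and C(16,3) = 560, so j = 3.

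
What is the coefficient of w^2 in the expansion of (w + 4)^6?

The general term is C(6,j)·(w)^j·(4)^(6-j); the w^2 term has j = 2.
C(6,2) = 15.
Coefficient = C(6,2) · 4^4 = 15 · 256 = 3840.

3840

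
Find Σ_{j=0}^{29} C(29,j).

The entries of row 29 sum to 2^29 = 536870912.

536870912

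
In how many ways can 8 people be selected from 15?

This is C(15,8) = 6435.

6435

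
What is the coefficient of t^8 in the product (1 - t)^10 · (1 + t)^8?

14

Coefficient of t^8 = Σ_{j} C(10,j)·(-1)^j·C(8,8-j)·1^(8-j) for j from 0 to 8.
= 1 + (-80) + 1260 + (-6720) + 14700 + (-14112) + 5880 + (-960) + 45 = 14.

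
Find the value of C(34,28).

C(34,28) = C(34,6) by symmetry.
C(34,6) = (34·33·32·31·30·29) / 6! = 968330880 / 720 = 1344904.

1344904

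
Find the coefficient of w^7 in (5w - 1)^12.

The general term is C(12,j)·(5w)^j·(-1)^(12-j); the w^7 term has j = 7.
C(12,7) = 792.
Coefficient = C(12,7) · 5^7 · (-1)^5 = 792 · 78125 · (-1) = -61875000.

-61875000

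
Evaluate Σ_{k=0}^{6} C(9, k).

466

1 + 9 + 36 + 84 + 126 + 126 + 84 = 466.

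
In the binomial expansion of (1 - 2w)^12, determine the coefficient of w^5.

-25344

The general term is C(12,j)·(1)^j·(-2w)^(12-j); the w^5 term has j = 7.
C(12,7) = 792.
Coefficient = C(12,7) · (-2)^5 = 792 · (-32) = -25344.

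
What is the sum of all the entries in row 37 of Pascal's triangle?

Setting x = 1 in (1+x)^37 gives Σ C(37,i) = 2^37 = 137438953472.

137438953472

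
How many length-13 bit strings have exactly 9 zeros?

715

Choose the 9 positions: C(13,9) = 715.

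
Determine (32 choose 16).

601080390

C(32,16) = (32·31·30·29·28·27·26·25·24·23·22·21·20·19·18·17) / 16! = 12576278705767096320000 / 20922789888000 = 601080390.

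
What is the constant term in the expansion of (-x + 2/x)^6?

General term: C(6,j)·(-x)^j·(2/x)^(6-j), with x-exponent 1j − 1(6−j) = 2j − 6.
Set 2j − 6 = 0: j = 3.
C(6,3) = 20; (-1)^3 = -1; 2^3 = 8.
Coefficient = 20 · (-1) · 8 = -160.

-160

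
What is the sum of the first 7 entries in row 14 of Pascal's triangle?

1 + 14 + 91 + 364 + 1001 + 2002 + 3003 = 6476.

6476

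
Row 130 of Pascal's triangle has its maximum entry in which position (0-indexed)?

65

C(130,r) is maximized at r = 130/2 = 65.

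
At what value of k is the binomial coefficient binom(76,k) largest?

C(76,k) is maximized at k = 76/2 = 38.

38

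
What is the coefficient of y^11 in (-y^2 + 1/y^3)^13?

286

General term: C(13,j)·(-y^2)^j·(1/y^3)^(13-j), with y-exponent 2j − 3(13−j) = 5j − 39.
Set 5j − 39 = 11: j = 10.
C(13,10) = 286; (-1)^10 = 1; 1^3 = 1.
Coefficient = 286 · 1 · 1 = 286.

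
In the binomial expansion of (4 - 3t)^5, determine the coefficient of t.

-3840

The general term is C(5,j)·(4)^j·(-3t)^(5-j); the t^1 term has j = 4.
C(5,4) = 5.
Coefficient = C(5,4) · 4^4 · (-3)^1 = 5 · 256 · (-3) = -3840.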